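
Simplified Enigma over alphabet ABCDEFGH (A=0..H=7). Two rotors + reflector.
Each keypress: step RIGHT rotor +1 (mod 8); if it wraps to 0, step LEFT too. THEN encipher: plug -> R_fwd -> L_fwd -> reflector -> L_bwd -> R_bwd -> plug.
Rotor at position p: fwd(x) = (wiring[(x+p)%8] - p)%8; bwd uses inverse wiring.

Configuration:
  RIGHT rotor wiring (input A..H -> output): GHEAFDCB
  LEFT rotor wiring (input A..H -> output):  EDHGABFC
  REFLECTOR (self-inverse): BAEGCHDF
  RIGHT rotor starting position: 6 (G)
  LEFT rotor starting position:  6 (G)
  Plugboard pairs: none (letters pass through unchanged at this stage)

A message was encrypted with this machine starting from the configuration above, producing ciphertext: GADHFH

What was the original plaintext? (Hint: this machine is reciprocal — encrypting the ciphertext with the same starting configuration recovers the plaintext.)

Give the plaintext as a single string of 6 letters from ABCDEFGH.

Char 1 ('G'): step: R->7, L=6; G->plug->G->R->E->L->B->refl->A->L'->F->R'->D->plug->D
Char 2 ('A'): step: R->0, L->7 (L advanced); A->plug->A->R->G->L->C->refl->E->L'->C->R'->G->plug->G
Char 3 ('D'): step: R->1, L=7; D->plug->D->R->E->L->H->refl->F->L'->B->R'->F->plug->F
Char 4 ('H'): step: R->2, L=7; H->plug->H->R->F->L->B->refl->A->L'->D->R'->C->plug->C
Char 5 ('F'): step: R->3, L=7; F->plug->F->R->D->L->A->refl->B->L'->F->R'->A->plug->A
Char 6 ('H'): step: R->4, L=7; H->plug->H->R->E->L->H->refl->F->L'->B->R'->A->plug->A

Answer: DGFCAA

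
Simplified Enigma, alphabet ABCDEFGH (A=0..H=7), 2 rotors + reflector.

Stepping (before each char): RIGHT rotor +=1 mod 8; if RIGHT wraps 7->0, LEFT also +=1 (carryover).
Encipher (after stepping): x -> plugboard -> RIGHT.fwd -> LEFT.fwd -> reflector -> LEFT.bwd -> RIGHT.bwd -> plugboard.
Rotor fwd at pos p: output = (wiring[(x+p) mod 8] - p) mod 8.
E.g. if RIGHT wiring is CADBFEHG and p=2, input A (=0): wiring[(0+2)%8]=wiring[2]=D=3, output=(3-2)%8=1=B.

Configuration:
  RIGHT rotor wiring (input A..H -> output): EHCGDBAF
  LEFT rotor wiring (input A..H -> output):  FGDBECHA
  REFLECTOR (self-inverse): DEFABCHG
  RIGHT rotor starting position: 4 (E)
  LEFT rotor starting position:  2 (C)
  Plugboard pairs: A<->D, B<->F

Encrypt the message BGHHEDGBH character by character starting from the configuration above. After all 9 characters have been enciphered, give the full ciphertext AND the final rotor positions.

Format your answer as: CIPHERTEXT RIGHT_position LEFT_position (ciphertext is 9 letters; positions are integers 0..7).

Answer: GAFDAGAAA 5 3

Derivation:
Char 1 ('B'): step: R->5, L=2; B->plug->F->R->F->L->G->refl->H->L'->B->R'->G->plug->G
Char 2 ('G'): step: R->6, L=2; G->plug->G->R->F->L->G->refl->H->L'->B->R'->D->plug->A
Char 3 ('H'): step: R->7, L=2; H->plug->H->R->B->L->H->refl->G->L'->F->R'->B->plug->F
Char 4 ('H'): step: R->0, L->3 (L advanced); H->plug->H->R->F->L->C->refl->F->L'->E->R'->A->plug->D
Char 5 ('E'): step: R->1, L=3; E->plug->E->R->A->L->G->refl->H->L'->C->R'->D->plug->A
Char 6 ('D'): step: R->2, L=3; D->plug->A->R->A->L->G->refl->H->L'->C->R'->G->plug->G
Char 7 ('G'): step: R->3, L=3; G->plug->G->R->E->L->F->refl->C->L'->F->R'->D->plug->A
Char 8 ('B'): step: R->4, L=3; B->plug->F->R->D->L->E->refl->B->L'->B->R'->D->plug->A
Char 9 ('H'): step: R->5, L=3; H->plug->H->R->G->L->D->refl->A->L'->H->R'->D->plug->A
Final: ciphertext=GAFDAGAAA, RIGHT=5, LEFT=3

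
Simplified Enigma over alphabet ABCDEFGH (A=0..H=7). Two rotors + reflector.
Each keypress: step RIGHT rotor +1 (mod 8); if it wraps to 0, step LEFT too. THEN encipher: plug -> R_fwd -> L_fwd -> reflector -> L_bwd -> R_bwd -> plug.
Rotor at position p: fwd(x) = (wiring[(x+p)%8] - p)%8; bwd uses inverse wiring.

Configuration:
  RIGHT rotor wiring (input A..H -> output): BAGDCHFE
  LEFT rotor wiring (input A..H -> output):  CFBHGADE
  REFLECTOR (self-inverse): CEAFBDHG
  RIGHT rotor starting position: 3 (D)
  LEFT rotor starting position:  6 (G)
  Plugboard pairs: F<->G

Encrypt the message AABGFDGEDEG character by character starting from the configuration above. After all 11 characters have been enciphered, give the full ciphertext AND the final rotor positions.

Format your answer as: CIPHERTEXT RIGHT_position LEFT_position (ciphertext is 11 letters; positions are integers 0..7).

Char 1 ('A'): step: R->4, L=6; A->plug->A->R->G->L->A->refl->C->L'->H->R'->H->plug->H
Char 2 ('A'): step: R->5, L=6; A->plug->A->R->C->L->E->refl->B->L'->F->R'->H->plug->H
Char 3 ('B'): step: R->6, L=6; B->plug->B->R->G->L->A->refl->C->L'->H->R'->A->plug->A
Char 4 ('G'): step: R->7, L=6; G->plug->F->R->D->L->H->refl->G->L'->B->R'->C->plug->C
Char 5 ('F'): step: R->0, L->7 (L advanced); F->plug->G->R->F->L->H->refl->G->L'->C->R'->E->plug->E
Char 6 ('D'): step: R->1, L=7; D->plug->D->R->B->L->D->refl->F->L'->A->R'->H->plug->H
Char 7 ('G'): step: R->2, L=7; G->plug->F->R->C->L->G->refl->H->L'->F->R'->D->plug->D
Char 8 ('E'): step: R->3, L=7; E->plug->E->R->B->L->D->refl->F->L'->A->R'->A->plug->A
Char 9 ('D'): step: R->4, L=7; D->plug->D->R->A->L->F->refl->D->L'->B->R'->C->plug->C
Char 10 ('E'): step: R->5, L=7; E->plug->E->R->D->L->C->refl->A->L'->E->R'->D->plug->D
Char 11 ('G'): step: R->6, L=7; G->plug->F->R->F->L->H->refl->G->L'->C->R'->D->plug->D
Final: ciphertext=HHACEHDACDD, RIGHT=6, LEFT=7

Answer: HHACEHDACDD 6 7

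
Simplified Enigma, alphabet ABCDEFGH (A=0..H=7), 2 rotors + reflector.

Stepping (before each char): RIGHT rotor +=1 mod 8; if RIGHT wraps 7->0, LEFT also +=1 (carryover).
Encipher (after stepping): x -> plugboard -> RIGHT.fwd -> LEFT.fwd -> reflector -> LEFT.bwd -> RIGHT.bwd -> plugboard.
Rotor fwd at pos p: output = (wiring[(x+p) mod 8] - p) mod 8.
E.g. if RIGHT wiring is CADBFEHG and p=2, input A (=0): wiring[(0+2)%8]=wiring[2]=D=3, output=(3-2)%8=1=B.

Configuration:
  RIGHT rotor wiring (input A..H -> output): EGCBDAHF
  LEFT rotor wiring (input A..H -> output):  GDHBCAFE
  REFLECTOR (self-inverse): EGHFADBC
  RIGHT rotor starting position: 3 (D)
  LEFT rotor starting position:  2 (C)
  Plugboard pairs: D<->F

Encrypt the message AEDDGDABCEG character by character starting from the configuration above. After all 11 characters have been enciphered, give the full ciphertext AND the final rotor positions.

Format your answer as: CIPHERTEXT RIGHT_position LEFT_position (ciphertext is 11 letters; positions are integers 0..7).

Answer: CDBHBEHFFAH 6 3

Derivation:
Char 1 ('A'): step: R->4, L=2; A->plug->A->R->H->L->B->refl->G->L'->D->R'->C->plug->C
Char 2 ('E'): step: R->5, L=2; E->plug->E->R->B->L->H->refl->C->L'->F->R'->F->plug->D
Char 3 ('D'): step: R->6, L=2; D->plug->F->R->D->L->G->refl->B->L'->H->R'->B->plug->B
Char 4 ('D'): step: R->7, L=2; D->plug->F->R->E->L->D->refl->F->L'->A->R'->H->plug->H
Char 5 ('G'): step: R->0, L->3 (L advanced); G->plug->G->R->H->L->E->refl->A->L'->G->R'->B->plug->B
Char 6 ('D'): step: R->1, L=3; D->plug->F->R->G->L->A->refl->E->L'->H->R'->E->plug->E
Char 7 ('A'): step: R->2, L=3; A->plug->A->R->A->L->G->refl->B->L'->E->R'->H->plug->H
Char 8 ('B'): step: R->3, L=3; B->plug->B->R->A->L->G->refl->B->L'->E->R'->D->plug->F
Char 9 ('C'): step: R->4, L=3; C->plug->C->R->D->L->C->refl->H->L'->B->R'->D->plug->F
Char 10 ('E'): step: R->5, L=3; E->plug->E->R->B->L->H->refl->C->L'->D->R'->A->plug->A
Char 11 ('G'): step: R->6, L=3; G->plug->G->R->F->L->D->refl->F->L'->C->R'->H->plug->H
Final: ciphertext=CDBHBEHFFAH, RIGHT=6, LEFT=3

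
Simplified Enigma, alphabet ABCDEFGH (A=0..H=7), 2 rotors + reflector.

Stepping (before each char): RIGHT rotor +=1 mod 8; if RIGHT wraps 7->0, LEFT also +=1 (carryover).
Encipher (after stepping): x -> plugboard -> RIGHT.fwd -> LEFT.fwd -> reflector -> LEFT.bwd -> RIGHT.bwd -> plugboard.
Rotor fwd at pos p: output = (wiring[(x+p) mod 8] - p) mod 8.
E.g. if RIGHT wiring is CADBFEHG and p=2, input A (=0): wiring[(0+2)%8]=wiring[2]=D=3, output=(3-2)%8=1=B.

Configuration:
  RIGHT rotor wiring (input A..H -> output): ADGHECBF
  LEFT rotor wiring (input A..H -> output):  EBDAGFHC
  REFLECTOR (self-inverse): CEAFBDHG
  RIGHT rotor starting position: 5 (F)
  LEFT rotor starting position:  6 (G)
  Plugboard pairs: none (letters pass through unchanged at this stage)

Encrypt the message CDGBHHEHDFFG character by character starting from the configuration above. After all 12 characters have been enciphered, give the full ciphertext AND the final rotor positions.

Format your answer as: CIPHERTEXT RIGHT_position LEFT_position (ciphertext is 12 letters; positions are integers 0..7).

Answer: BHACDAHGGAHC 1 0

Derivation:
Char 1 ('C'): step: R->6, L=6; C->plug->C->R->C->L->G->refl->H->L'->H->R'->B->plug->B
Char 2 ('D'): step: R->7, L=6; D->plug->D->R->H->L->H->refl->G->L'->C->R'->H->plug->H
Char 3 ('G'): step: R->0, L->7 (L advanced); G->plug->G->R->B->L->F->refl->D->L'->A->R'->A->plug->A
Char 4 ('B'): step: R->1, L=7; B->plug->B->R->F->L->H->refl->G->L'->G->R'->C->plug->C
Char 5 ('H'): step: R->2, L=7; H->plug->H->R->B->L->F->refl->D->L'->A->R'->D->plug->D
Char 6 ('H'): step: R->3, L=7; H->plug->H->R->D->L->E->refl->B->L'->E->R'->A->plug->A
Char 7 ('E'): step: R->4, L=7; E->plug->E->R->E->L->B->refl->E->L'->D->R'->H->plug->H
Char 8 ('H'): step: R->5, L=7; H->plug->H->R->H->L->A->refl->C->L'->C->R'->G->plug->G
Char 9 ('D'): step: R->6, L=7; D->plug->D->R->F->L->H->refl->G->L'->G->R'->G->plug->G
Char 10 ('F'): step: R->7, L=7; F->plug->F->R->F->L->H->refl->G->L'->G->R'->A->plug->A
Char 11 ('F'): step: R->0, L->0 (L advanced); F->plug->F->R->C->L->D->refl->F->L'->F->R'->H->plug->H
Char 12 ('G'): step: R->1, L=0; G->plug->G->R->E->L->G->refl->H->L'->G->R'->C->plug->C
Final: ciphertext=BHACDAHGGAHC, RIGHT=1, LEFT=0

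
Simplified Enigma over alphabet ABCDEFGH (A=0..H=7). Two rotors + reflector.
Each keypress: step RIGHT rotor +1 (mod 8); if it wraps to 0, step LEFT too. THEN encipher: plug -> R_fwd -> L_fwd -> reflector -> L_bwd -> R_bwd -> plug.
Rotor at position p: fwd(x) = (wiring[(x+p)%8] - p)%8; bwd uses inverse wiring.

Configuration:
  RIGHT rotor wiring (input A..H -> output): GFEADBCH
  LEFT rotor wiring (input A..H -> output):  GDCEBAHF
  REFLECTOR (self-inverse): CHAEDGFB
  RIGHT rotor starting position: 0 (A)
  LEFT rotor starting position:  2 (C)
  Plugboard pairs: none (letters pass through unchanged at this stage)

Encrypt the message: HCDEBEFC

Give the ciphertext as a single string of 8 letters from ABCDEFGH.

Char 1 ('H'): step: R->1, L=2; H->plug->H->R->F->L->D->refl->E->L'->G->R'->G->plug->G
Char 2 ('C'): step: R->2, L=2; C->plug->C->R->B->L->C->refl->A->L'->A->R'->E->plug->E
Char 3 ('D'): step: R->3, L=2; D->plug->D->R->H->L->B->refl->H->L'->C->R'->G->plug->G
Char 4 ('E'): step: R->4, L=2; E->plug->E->R->C->L->H->refl->B->L'->H->R'->A->plug->A
Char 5 ('B'): step: R->5, L=2; B->plug->B->R->F->L->D->refl->E->L'->G->R'->H->plug->H
Char 6 ('E'): step: R->6, L=2; E->plug->E->R->G->L->E->refl->D->L'->F->R'->G->plug->G
Char 7 ('F'): step: R->7, L=2; F->plug->F->R->E->L->F->refl->G->L'->D->R'->H->plug->H
Char 8 ('C'): step: R->0, L->3 (L advanced); C->plug->C->R->E->L->C->refl->A->L'->G->R'->A->plug->A

Answer: GEGAHGHA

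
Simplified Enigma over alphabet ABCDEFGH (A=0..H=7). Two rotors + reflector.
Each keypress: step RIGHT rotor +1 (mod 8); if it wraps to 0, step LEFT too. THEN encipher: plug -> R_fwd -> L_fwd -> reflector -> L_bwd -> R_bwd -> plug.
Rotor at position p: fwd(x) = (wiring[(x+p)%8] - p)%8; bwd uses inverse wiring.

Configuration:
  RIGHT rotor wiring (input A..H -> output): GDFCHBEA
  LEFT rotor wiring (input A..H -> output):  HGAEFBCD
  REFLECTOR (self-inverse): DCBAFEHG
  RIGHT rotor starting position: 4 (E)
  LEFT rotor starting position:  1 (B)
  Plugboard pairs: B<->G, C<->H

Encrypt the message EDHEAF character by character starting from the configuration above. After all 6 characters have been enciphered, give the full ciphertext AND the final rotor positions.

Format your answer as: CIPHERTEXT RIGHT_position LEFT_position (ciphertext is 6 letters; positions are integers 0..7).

Char 1 ('E'): step: R->5, L=1; E->plug->E->R->G->L->C->refl->B->L'->F->R'->G->plug->B
Char 2 ('D'): step: R->6, L=1; D->plug->D->R->F->L->B->refl->C->L'->G->R'->A->plug->A
Char 3 ('H'): step: R->7, L=1; H->plug->C->R->E->L->A->refl->D->L'->C->R'->G->plug->B
Char 4 ('E'): step: R->0, L->2 (L advanced); E->plug->E->R->H->L->E->refl->F->L'->G->R'->A->plug->A
Char 5 ('A'): step: R->1, L=2; A->plug->A->R->C->L->D->refl->A->L'->E->R'->B->plug->G
Char 6 ('F'): step: R->2, L=2; F->plug->F->R->G->L->F->refl->E->L'->H->R'->D->plug->D
Final: ciphertext=BABAGD, RIGHT=2, LEFT=2

Answer: BABAGD 2 2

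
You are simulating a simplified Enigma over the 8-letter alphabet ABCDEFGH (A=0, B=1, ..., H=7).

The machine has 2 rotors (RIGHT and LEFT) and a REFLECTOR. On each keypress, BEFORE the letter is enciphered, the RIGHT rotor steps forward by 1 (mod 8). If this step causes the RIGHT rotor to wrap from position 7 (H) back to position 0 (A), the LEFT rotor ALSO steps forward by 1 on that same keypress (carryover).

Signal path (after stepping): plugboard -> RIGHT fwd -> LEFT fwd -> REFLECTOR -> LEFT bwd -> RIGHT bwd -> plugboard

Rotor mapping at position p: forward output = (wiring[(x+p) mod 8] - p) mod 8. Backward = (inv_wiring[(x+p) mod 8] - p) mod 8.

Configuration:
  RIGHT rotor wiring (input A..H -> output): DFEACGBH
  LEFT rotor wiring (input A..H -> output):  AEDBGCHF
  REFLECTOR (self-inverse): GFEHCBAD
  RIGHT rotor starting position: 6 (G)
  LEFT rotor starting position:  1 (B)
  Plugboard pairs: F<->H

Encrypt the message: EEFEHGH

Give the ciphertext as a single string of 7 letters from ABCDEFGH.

Char 1 ('E'): step: R->7, L=1; E->plug->E->R->B->L->C->refl->E->L'->G->R'->C->plug->C
Char 2 ('E'): step: R->0, L->2 (L advanced); E->plug->E->R->C->L->E->refl->C->L'->H->R'->H->plug->F
Char 3 ('F'): step: R->1, L=2; F->plug->H->R->C->L->E->refl->C->L'->H->R'->C->plug->C
Char 4 ('E'): step: R->2, L=2; E->plug->E->R->H->L->C->refl->E->L'->C->R'->A->plug->A
Char 5 ('H'): step: R->3, L=2; H->plug->F->R->A->L->B->refl->F->L'->E->R'->E->plug->E
Char 6 ('G'): step: R->4, L=2; G->plug->G->R->A->L->B->refl->F->L'->E->R'->H->plug->F
Char 7 ('H'): step: R->5, L=2; H->plug->F->R->H->L->C->refl->E->L'->C->R'->C->plug->C

Answer: CFCAEFC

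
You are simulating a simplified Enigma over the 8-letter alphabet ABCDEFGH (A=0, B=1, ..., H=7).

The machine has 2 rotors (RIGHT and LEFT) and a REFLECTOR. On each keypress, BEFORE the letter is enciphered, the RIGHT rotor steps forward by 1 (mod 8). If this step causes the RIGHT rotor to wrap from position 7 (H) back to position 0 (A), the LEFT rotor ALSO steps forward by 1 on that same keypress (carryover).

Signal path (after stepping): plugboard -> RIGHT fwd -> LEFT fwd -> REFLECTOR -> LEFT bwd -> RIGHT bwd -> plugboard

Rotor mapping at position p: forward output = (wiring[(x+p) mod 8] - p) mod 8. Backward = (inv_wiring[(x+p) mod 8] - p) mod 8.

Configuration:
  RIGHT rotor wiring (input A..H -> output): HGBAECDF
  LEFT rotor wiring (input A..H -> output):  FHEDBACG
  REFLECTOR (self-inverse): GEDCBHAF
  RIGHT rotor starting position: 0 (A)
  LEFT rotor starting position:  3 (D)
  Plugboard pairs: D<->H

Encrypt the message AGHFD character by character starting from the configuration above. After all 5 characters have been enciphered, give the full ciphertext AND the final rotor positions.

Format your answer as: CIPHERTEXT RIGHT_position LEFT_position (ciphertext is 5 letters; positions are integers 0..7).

Char 1 ('A'): step: R->1, L=3; A->plug->A->R->F->L->C->refl->D->L'->E->R'->G->plug->G
Char 2 ('G'): step: R->2, L=3; G->plug->G->R->F->L->C->refl->D->L'->E->R'->H->plug->D
Char 3 ('H'): step: R->3, L=3; H->plug->D->R->A->L->A->refl->G->L'->B->R'->B->plug->B
Char 4 ('F'): step: R->4, L=3; F->plug->F->R->C->L->F->refl->H->L'->D->R'->E->plug->E
Char 5 ('D'): step: R->5, L=3; D->plug->H->R->H->L->B->refl->E->L'->G->R'->B->plug->B
Final: ciphertext=GDBEB, RIGHT=5, LEFT=3

Answer: GDBEB 5 3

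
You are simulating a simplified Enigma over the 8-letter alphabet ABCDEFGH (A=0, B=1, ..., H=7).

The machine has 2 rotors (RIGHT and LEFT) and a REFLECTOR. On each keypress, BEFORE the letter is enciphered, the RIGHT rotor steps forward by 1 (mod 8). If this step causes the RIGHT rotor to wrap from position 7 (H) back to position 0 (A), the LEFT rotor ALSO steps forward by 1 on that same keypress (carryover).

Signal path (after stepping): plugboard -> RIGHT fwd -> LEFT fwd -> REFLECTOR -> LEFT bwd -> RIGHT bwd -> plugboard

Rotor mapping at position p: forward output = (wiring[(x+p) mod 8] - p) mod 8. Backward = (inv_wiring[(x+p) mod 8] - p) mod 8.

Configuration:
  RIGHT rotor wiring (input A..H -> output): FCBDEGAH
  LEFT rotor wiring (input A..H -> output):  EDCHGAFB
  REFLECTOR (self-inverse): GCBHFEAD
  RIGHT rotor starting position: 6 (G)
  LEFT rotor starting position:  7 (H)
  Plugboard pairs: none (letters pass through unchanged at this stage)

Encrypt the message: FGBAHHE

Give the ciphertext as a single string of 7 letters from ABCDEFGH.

Answer: CFGCABF

Derivation:
Char 1 ('F'): step: R->7, L=7; F->plug->F->R->F->L->H->refl->D->L'->D->R'->C->plug->C
Char 2 ('G'): step: R->0, L->0 (L advanced); G->plug->G->R->A->L->E->refl->F->L'->G->R'->F->plug->F
Char 3 ('B'): step: R->1, L=0; B->plug->B->R->A->L->E->refl->F->L'->G->R'->G->plug->G
Char 4 ('A'): step: R->2, L=0; A->plug->A->R->H->L->B->refl->C->L'->C->R'->C->plug->C
Char 5 ('H'): step: R->3, L=0; H->plug->H->R->G->L->F->refl->E->L'->A->R'->A->plug->A
Char 6 ('H'): step: R->4, L=0; H->plug->H->R->H->L->B->refl->C->L'->C->R'->B->plug->B
Char 7 ('E'): step: R->5, L=0; E->plug->E->R->F->L->A->refl->G->L'->E->R'->F->plug->F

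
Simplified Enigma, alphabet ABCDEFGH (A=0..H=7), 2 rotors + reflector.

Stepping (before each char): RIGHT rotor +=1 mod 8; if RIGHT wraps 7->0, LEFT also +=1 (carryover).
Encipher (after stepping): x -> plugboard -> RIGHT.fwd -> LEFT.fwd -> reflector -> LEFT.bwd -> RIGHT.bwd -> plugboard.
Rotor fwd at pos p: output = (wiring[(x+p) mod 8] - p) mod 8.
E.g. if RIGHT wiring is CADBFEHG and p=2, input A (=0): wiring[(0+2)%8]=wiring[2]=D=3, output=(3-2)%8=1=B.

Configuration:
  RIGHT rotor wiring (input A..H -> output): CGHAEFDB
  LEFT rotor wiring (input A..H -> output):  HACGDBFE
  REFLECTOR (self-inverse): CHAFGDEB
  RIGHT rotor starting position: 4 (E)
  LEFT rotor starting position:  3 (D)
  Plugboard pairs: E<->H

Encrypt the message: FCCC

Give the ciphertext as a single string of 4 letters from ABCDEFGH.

Char 1 ('F'): step: R->5, L=3; F->plug->F->R->C->L->G->refl->E->L'->F->R'->D->plug->D
Char 2 ('C'): step: R->6, L=3; C->plug->C->R->E->L->B->refl->H->L'->H->R'->H->plug->E
Char 3 ('C'): step: R->7, L=3; C->plug->C->R->H->L->H->refl->B->L'->E->R'->H->plug->E
Char 4 ('C'): step: R->0, L->4 (L advanced); C->plug->C->R->H->L->C->refl->A->L'->D->R'->G->plug->G

Answer: DEEG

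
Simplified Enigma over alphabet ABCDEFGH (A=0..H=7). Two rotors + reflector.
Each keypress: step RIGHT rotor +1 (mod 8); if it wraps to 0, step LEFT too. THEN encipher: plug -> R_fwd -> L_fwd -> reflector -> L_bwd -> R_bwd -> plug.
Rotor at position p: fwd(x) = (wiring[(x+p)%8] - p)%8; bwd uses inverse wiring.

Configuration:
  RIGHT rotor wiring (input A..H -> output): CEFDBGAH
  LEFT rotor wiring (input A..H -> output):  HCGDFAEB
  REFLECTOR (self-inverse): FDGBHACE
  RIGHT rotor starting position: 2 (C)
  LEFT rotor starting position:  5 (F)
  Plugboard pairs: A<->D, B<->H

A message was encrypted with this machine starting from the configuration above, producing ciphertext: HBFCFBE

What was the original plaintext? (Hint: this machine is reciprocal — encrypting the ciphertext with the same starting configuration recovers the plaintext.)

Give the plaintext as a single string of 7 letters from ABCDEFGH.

Answer: CCAEBGH

Derivation:
Char 1 ('H'): step: R->3, L=5; H->plug->B->R->G->L->G->refl->C->L'->D->R'->C->plug->C
Char 2 ('B'): step: R->4, L=5; B->plug->H->R->H->L->A->refl->F->L'->E->R'->C->plug->C
Char 3 ('F'): step: R->5, L=5; F->plug->F->R->A->L->D->refl->B->L'->F->R'->D->plug->A
Char 4 ('C'): step: R->6, L=5; C->plug->C->R->E->L->F->refl->A->L'->H->R'->E->plug->E
Char 5 ('F'): step: R->7, L=5; F->plug->F->R->C->L->E->refl->H->L'->B->R'->H->plug->B
Char 6 ('B'): step: R->0, L->6 (L advanced); B->plug->H->R->H->L->C->refl->G->L'->A->R'->G->plug->G
Char 7 ('E'): step: R->1, L=6; E->plug->E->R->F->L->F->refl->A->L'->E->R'->B->plug->H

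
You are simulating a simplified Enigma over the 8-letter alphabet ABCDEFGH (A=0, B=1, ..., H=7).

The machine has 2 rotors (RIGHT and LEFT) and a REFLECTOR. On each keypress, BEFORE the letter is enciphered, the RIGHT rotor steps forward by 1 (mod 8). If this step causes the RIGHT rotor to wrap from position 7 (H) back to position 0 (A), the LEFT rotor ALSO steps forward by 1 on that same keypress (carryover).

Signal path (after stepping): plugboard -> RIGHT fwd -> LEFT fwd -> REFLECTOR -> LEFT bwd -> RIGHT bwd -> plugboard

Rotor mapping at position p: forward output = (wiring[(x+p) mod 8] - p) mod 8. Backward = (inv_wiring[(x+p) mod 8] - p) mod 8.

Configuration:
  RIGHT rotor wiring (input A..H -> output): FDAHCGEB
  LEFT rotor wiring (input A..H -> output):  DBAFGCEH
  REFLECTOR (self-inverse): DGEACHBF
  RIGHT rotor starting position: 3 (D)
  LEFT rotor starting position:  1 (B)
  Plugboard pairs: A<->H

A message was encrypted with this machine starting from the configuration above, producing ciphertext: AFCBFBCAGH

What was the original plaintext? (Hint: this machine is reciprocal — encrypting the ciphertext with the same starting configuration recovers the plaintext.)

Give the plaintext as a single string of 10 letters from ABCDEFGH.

Char 1 ('A'): step: R->4, L=1; A->plug->H->R->D->L->F->refl->H->L'->B->R'->E->plug->E
Char 2 ('F'): step: R->5, L=1; F->plug->F->R->D->L->F->refl->H->L'->B->R'->A->plug->H
Char 3 ('C'): step: R->6, L=1; C->plug->C->R->H->L->C->refl->E->L'->C->R'->E->plug->E
Char 4 ('B'): step: R->7, L=1; B->plug->B->R->G->L->G->refl->B->L'->E->R'->C->plug->C
Char 5 ('F'): step: R->0, L->2 (L advanced); F->plug->F->R->G->L->B->refl->G->L'->A->R'->C->plug->C
Char 6 ('B'): step: R->1, L=2; B->plug->B->R->H->L->H->refl->F->L'->F->R'->E->plug->E
Char 7 ('C'): step: R->2, L=2; C->plug->C->R->A->L->G->refl->B->L'->G->R'->A->plug->H
Char 8 ('A'): step: R->3, L=2; A->plug->H->R->F->L->F->refl->H->L'->H->R'->B->plug->B
Char 9 ('G'): step: R->4, L=2; G->plug->G->R->E->L->C->refl->E->L'->C->R'->B->plug->B
Char 10 ('H'): step: R->5, L=2; H->plug->A->R->B->L->D->refl->A->L'->D->R'->F->plug->F

Answer: EHECCEHBBF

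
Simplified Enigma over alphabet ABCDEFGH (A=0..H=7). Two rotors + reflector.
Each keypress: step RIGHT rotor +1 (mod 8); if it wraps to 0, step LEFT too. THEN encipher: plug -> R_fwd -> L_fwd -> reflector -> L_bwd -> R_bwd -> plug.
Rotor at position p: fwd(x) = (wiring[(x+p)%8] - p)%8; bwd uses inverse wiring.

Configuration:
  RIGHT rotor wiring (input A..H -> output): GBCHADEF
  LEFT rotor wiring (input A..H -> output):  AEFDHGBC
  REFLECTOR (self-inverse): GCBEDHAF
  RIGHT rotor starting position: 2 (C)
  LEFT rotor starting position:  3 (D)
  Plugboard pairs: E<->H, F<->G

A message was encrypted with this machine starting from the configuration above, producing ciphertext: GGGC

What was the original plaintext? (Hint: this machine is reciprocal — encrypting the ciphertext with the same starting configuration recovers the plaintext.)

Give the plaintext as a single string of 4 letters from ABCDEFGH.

Char 1 ('G'): step: R->3, L=3; G->plug->F->R->D->L->G->refl->A->L'->A->R'->C->plug->C
Char 2 ('G'): step: R->4, L=3; G->plug->F->R->F->L->F->refl->H->L'->E->R'->A->plug->A
Char 3 ('G'): step: R->5, L=3; G->plug->F->R->F->L->F->refl->H->L'->E->R'->E->plug->H
Char 4 ('C'): step: R->6, L=3; C->plug->C->R->A->L->A->refl->G->L'->D->R'->D->plug->D

Answer: CAHD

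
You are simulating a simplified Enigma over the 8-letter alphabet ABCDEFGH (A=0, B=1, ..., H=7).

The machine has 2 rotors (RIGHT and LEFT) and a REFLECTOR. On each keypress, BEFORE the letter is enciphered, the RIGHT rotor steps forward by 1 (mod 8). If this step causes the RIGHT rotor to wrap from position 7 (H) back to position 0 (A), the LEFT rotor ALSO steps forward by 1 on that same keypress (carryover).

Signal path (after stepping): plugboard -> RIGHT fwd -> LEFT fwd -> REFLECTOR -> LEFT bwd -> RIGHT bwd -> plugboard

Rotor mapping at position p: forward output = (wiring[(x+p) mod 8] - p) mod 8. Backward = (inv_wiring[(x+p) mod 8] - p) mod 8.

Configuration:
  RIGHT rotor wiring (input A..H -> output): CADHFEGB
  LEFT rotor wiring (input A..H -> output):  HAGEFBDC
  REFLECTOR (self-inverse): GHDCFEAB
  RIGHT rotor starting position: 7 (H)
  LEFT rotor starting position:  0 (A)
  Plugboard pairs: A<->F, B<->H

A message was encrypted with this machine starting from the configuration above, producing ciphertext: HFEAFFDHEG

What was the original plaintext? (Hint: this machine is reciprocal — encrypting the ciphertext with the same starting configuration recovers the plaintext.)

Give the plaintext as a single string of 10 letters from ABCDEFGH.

Char 1 ('H'): step: R->0, L->1 (L advanced); H->plug->B->R->A->L->H->refl->B->L'->G->R'->G->plug->G
Char 2 ('F'): step: R->1, L=1; F->plug->A->R->H->L->G->refl->A->L'->E->R'->D->plug->D
Char 3 ('E'): step: R->2, L=1; E->plug->E->R->E->L->A->refl->G->L'->H->R'->F->plug->A
Char 4 ('A'): step: R->3, L=1; A->plug->F->R->H->L->G->refl->A->L'->E->R'->A->plug->F
Char 5 ('F'): step: R->4, L=1; F->plug->A->R->B->L->F->refl->E->L'->D->R'->H->plug->B
Char 6 ('F'): step: R->5, L=1; F->plug->A->R->H->L->G->refl->A->L'->E->R'->C->plug->C
Char 7 ('D'): step: R->6, L=1; D->plug->D->R->C->L->D->refl->C->L'->F->R'->E->plug->E
Char 8 ('H'): step: R->7, L=1; H->plug->B->R->D->L->E->refl->F->L'->B->R'->C->plug->C
Char 9 ('E'): step: R->0, L->2 (L advanced); E->plug->E->R->F->L->A->refl->G->L'->H->R'->D->plug->D
Char 10 ('G'): step: R->1, L=2; G->plug->G->R->A->L->E->refl->F->L'->G->R'->C->plug->C

Answer: GDAFBCECDC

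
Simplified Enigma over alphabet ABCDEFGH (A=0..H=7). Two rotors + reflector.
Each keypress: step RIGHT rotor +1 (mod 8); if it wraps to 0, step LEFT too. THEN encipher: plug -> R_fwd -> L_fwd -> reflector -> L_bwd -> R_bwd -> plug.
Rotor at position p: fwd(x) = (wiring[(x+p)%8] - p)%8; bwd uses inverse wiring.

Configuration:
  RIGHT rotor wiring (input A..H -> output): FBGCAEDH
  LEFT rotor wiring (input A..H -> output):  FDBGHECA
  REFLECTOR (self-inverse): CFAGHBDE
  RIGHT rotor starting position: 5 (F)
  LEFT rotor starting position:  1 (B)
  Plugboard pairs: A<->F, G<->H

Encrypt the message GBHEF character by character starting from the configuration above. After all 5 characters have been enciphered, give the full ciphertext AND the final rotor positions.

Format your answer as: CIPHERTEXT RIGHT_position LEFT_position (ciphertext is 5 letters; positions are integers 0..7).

Char 1 ('G'): step: R->6, L=1; G->plug->H->R->G->L->H->refl->E->L'->H->R'->C->plug->C
Char 2 ('B'): step: R->7, L=1; B->plug->B->R->G->L->H->refl->E->L'->H->R'->D->plug->D
Char 3 ('H'): step: R->0, L->2 (L advanced); H->plug->G->R->D->L->C->refl->A->L'->E->R'->F->plug->A
Char 4 ('E'): step: R->1, L=2; E->plug->E->R->D->L->C->refl->A->L'->E->R'->H->plug->G
Char 5 ('F'): step: R->2, L=2; F->plug->A->R->E->L->A->refl->C->L'->D->R'->G->plug->H
Final: ciphertext=CDAGH, RIGHT=2, LEFT=2

Answer: CDAGH 2 2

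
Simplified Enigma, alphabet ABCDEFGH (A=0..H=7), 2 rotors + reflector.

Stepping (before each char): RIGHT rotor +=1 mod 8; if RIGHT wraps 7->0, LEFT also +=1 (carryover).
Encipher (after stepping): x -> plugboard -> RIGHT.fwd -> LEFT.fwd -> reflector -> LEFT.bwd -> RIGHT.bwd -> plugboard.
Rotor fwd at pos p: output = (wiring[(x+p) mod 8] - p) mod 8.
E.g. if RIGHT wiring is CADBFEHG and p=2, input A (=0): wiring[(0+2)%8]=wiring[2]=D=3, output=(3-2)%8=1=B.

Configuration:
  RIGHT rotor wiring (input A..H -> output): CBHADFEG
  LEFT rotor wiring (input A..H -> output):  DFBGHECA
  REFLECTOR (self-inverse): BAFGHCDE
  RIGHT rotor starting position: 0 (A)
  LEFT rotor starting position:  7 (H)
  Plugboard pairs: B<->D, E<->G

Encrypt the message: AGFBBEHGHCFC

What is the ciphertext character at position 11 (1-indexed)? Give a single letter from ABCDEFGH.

Char 1 ('A'): step: R->1, L=7; A->plug->A->R->A->L->B->refl->A->L'->F->R'->G->plug->E
Char 2 ('G'): step: R->2, L=7; G->plug->E->R->C->L->G->refl->D->L'->H->R'->H->plug->H
Char 3 ('F'): step: R->3, L=7; F->plug->F->R->H->L->D->refl->G->L'->C->R'->C->plug->C
Char 4 ('B'): step: R->4, L=7; B->plug->D->R->C->L->G->refl->D->L'->H->R'->A->plug->A
Char 5 ('B'): step: R->5, L=7; B->plug->D->R->F->L->A->refl->B->L'->A->R'->A->plug->A
Char 6 ('E'): step: R->6, L=7; E->plug->G->R->F->L->A->refl->B->L'->A->R'->B->plug->D
Char 7 ('H'): step: R->7, L=7; H->plug->H->R->F->L->A->refl->B->L'->A->R'->D->plug->B
Char 8 ('G'): step: R->0, L->0 (L advanced); G->plug->E->R->D->L->G->refl->D->L'->A->R'->D->plug->B
Char 9 ('H'): step: R->1, L=0; H->plug->H->R->B->L->F->refl->C->L'->G->R'->B->plug->D
Char 10 ('C'): step: R->2, L=0; C->plug->C->R->B->L->F->refl->C->L'->G->R'->B->plug->D
Char 11 ('F'): step: R->3, L=0; F->plug->F->R->H->L->A->refl->B->L'->C->R'->C->plug->C

C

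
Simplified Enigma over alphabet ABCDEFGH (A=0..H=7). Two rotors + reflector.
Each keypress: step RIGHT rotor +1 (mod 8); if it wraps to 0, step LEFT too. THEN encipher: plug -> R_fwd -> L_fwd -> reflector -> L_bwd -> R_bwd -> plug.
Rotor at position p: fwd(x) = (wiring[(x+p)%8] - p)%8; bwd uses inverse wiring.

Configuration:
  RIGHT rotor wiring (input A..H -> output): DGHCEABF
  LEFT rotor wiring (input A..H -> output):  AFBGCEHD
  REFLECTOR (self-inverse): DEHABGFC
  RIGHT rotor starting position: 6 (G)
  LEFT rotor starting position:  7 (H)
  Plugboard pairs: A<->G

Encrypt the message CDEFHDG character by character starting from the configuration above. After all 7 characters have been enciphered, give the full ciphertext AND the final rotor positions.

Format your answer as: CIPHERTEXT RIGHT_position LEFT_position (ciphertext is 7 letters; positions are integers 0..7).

Answer: FHFADAE 5 0

Derivation:
Char 1 ('C'): step: R->7, L=7; C->plug->C->R->H->L->A->refl->D->L'->F->R'->F->plug->F
Char 2 ('D'): step: R->0, L->0 (L advanced); D->plug->D->R->C->L->B->refl->E->L'->F->R'->H->plug->H
Char 3 ('E'): step: R->1, L=0; E->plug->E->R->H->L->D->refl->A->L'->A->R'->F->plug->F
Char 4 ('F'): step: R->2, L=0; F->plug->F->R->D->L->G->refl->F->L'->B->R'->G->plug->A
Char 5 ('H'): step: R->3, L=0; H->plug->H->R->E->L->C->refl->H->L'->G->R'->D->plug->D
Char 6 ('D'): step: R->4, L=0; D->plug->D->R->B->L->F->refl->G->L'->D->R'->G->plug->A
Char 7 ('G'): step: R->5, L=0; G->plug->A->R->D->L->G->refl->F->L'->B->R'->E->plug->E
Final: ciphertext=FHFADAE, RIGHT=5, LEFT=0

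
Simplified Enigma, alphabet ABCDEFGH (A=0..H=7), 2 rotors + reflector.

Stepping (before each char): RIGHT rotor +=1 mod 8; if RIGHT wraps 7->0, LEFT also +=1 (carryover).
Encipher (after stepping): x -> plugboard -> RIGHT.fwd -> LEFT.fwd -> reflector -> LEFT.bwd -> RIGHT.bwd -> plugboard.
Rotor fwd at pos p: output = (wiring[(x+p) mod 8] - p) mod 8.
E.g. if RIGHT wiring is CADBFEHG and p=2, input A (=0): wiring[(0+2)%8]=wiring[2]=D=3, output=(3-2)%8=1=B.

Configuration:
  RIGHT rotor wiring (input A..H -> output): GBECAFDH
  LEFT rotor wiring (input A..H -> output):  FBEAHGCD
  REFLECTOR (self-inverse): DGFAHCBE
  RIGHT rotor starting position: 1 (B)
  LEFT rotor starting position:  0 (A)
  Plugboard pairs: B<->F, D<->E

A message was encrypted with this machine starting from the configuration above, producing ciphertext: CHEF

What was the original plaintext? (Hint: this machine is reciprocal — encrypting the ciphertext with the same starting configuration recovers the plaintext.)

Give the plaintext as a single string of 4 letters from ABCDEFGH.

Answer: FFCA

Derivation:
Char 1 ('C'): step: R->2, L=0; C->plug->C->R->G->L->C->refl->F->L'->A->R'->B->plug->F
Char 2 ('H'): step: R->3, L=0; H->plug->H->R->B->L->B->refl->G->L'->F->R'->B->plug->F
Char 3 ('E'): step: R->4, L=0; E->plug->D->R->D->L->A->refl->D->L'->H->R'->C->plug->C
Char 4 ('F'): step: R->5, L=0; F->plug->B->R->G->L->C->refl->F->L'->A->R'->A->plug->A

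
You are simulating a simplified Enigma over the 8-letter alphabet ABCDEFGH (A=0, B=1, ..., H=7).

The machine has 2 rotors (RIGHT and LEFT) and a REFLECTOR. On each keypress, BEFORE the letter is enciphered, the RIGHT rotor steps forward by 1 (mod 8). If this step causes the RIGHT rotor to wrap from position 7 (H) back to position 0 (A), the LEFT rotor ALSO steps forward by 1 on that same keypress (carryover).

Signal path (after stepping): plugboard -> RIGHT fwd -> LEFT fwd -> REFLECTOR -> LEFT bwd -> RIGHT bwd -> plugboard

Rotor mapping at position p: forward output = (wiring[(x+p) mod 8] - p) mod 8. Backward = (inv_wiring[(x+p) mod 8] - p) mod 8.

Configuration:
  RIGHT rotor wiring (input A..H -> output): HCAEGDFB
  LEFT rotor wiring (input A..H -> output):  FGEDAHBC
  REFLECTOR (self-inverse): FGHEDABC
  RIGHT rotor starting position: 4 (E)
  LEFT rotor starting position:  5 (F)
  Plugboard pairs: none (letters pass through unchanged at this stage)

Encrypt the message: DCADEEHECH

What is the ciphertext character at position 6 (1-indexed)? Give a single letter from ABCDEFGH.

Char 1 ('D'): step: R->5, L=5; D->plug->D->R->C->L->F->refl->A->L'->D->R'->F->plug->F
Char 2 ('C'): step: R->6, L=5; C->plug->C->R->B->L->E->refl->D->L'->H->R'->A->plug->A
Char 3 ('A'): step: R->7, L=5; A->plug->A->R->C->L->F->refl->A->L'->D->R'->C->plug->C
Char 4 ('D'): step: R->0, L->6 (L advanced); D->plug->D->R->E->L->G->refl->B->L'->H->R'->A->plug->A
Char 5 ('E'): step: R->1, L=6; E->plug->E->R->C->L->H->refl->C->L'->G->R'->H->plug->H
Char 6 ('E'): step: R->2, L=6; E->plug->E->R->D->L->A->refl->F->L'->F->R'->G->plug->G

G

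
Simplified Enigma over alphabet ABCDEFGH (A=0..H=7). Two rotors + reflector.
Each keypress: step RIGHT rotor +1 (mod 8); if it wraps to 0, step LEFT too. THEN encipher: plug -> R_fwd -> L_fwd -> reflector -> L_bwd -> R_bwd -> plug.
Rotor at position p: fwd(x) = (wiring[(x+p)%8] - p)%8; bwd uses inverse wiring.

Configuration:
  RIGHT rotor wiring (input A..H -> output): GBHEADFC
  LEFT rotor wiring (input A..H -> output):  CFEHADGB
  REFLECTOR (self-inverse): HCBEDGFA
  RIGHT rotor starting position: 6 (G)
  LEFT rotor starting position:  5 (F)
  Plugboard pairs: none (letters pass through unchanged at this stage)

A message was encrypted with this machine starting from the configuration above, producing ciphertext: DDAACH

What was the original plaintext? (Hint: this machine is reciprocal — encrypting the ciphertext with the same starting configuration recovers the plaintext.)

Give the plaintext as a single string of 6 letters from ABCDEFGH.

Char 1 ('D'): step: R->7, L=5; D->plug->D->R->A->L->G->refl->F->L'->D->R'->A->plug->A
Char 2 ('D'): step: R->0, L->6 (L advanced); D->plug->D->R->E->L->G->refl->F->L'->H->R'->C->plug->C
Char 3 ('A'): step: R->1, L=6; A->plug->A->R->A->L->A->refl->H->L'->D->R'->C->plug->C
Char 4 ('A'): step: R->2, L=6; A->plug->A->R->F->L->B->refl->C->L'->G->R'->C->plug->C
Char 5 ('C'): step: R->3, L=6; C->plug->C->R->A->L->A->refl->H->L'->D->R'->F->plug->F
Char 6 ('H'): step: R->4, L=6; H->plug->H->R->A->L->A->refl->H->L'->D->R'->G->plug->G

Answer: ACCCFG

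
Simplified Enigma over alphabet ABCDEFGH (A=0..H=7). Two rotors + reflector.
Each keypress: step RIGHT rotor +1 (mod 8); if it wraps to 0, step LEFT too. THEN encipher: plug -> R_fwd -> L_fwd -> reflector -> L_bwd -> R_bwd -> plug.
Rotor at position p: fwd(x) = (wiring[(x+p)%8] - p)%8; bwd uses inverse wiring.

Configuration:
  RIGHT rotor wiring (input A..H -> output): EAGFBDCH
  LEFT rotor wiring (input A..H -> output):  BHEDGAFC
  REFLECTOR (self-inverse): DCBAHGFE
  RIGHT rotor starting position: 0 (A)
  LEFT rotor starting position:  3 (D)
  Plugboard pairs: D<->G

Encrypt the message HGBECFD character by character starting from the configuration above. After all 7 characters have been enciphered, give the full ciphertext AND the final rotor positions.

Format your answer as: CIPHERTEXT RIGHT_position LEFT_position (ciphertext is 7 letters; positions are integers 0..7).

Answer: AEEHBDE 7 3

Derivation:
Char 1 ('H'): step: R->1, L=3; H->plug->H->R->D->L->C->refl->B->L'->H->R'->A->plug->A
Char 2 ('G'): step: R->2, L=3; G->plug->D->R->B->L->D->refl->A->L'->A->R'->E->plug->E
Char 3 ('B'): step: R->3, L=3; B->plug->B->R->G->L->E->refl->H->L'->E->R'->E->plug->E
Char 4 ('E'): step: R->4, L=3; E->plug->E->R->A->L->A->refl->D->L'->B->R'->H->plug->H
Char 5 ('C'): step: R->5, L=3; C->plug->C->R->C->L->F->refl->G->L'->F->R'->B->plug->B
Char 6 ('F'): step: R->6, L=3; F->plug->F->R->H->L->B->refl->C->L'->D->R'->G->plug->D
Char 7 ('D'): step: R->7, L=3; D->plug->G->R->E->L->H->refl->E->L'->G->R'->E->plug->E
Final: ciphertext=AEEHBDE, RIGHT=7, LEFT=3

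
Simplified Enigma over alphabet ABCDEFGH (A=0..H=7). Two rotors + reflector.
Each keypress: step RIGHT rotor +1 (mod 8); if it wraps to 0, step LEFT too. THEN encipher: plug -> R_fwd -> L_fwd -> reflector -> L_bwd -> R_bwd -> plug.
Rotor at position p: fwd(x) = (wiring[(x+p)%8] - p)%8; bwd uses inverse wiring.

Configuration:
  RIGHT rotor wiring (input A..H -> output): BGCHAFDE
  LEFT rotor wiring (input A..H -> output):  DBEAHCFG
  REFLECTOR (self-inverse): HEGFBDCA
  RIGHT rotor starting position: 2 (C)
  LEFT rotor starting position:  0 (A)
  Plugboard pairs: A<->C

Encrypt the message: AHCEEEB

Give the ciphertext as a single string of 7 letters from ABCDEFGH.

Answer: ECBAGAA

Derivation:
Char 1 ('A'): step: R->3, L=0; A->plug->C->R->C->L->E->refl->B->L'->B->R'->E->plug->E
Char 2 ('H'): step: R->4, L=0; H->plug->H->R->D->L->A->refl->H->L'->E->R'->A->plug->C
Char 3 ('C'): step: R->5, L=0; C->plug->A->R->A->L->D->refl->F->L'->G->R'->B->plug->B
Char 4 ('E'): step: R->6, L=0; E->plug->E->R->E->L->H->refl->A->L'->D->R'->C->plug->A
Char 5 ('E'): step: R->7, L=0; E->plug->E->R->A->L->D->refl->F->L'->G->R'->G->plug->G
Char 6 ('E'): step: R->0, L->1 (L advanced); E->plug->E->R->A->L->A->refl->H->L'->C->R'->C->plug->A
Char 7 ('B'): step: R->1, L=1; B->plug->B->R->B->L->D->refl->F->L'->G->R'->C->plug->A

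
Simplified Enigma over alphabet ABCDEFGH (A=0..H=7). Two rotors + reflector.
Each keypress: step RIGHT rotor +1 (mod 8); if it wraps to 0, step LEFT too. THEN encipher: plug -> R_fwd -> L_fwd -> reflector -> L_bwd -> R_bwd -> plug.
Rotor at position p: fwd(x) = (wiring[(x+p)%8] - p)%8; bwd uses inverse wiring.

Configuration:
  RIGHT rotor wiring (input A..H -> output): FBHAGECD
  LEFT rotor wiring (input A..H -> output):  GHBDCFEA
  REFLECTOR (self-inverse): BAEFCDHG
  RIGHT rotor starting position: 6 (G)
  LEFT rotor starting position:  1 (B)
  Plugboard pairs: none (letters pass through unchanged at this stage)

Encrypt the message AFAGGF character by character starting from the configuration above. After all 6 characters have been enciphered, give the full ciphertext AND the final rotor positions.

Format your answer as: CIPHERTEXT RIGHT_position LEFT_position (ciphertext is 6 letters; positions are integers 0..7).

Answer: CEDHHB 4 2

Derivation:
Char 1 ('A'): step: R->7, L=1; A->plug->A->R->E->L->E->refl->C->L'->C->R'->C->plug->C
Char 2 ('F'): step: R->0, L->2 (L advanced); F->plug->F->R->E->L->C->refl->E->L'->G->R'->E->plug->E
Char 3 ('A'): step: R->1, L=2; A->plug->A->R->A->L->H->refl->G->L'->F->R'->D->plug->D
Char 4 ('G'): step: R->2, L=2; G->plug->G->R->D->L->D->refl->F->L'->H->R'->H->plug->H
Char 5 ('G'): step: R->3, L=2; G->plug->G->R->G->L->E->refl->C->L'->E->R'->H->plug->H
Char 6 ('F'): step: R->4, L=2; F->plug->F->R->F->L->G->refl->H->L'->A->R'->B->plug->B
Final: ciphertext=CEDHHB, RIGHT=4, LEFT=2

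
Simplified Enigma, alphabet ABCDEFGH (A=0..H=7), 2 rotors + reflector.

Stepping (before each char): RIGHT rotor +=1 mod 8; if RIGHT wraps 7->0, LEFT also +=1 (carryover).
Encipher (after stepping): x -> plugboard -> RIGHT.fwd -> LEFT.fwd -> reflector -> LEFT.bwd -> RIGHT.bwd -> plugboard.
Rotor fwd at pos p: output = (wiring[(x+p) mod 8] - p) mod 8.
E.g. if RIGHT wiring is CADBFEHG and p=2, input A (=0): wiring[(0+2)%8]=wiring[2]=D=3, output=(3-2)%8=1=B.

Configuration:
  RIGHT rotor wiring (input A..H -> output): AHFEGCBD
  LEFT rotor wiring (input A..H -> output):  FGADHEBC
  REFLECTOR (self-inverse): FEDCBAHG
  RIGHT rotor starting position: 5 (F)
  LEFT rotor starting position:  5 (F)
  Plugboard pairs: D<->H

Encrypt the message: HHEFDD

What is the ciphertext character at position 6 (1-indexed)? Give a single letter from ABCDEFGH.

Char 1 ('H'): step: R->6, L=5; H->plug->D->R->B->L->E->refl->B->L'->E->R'->H->plug->D
Char 2 ('H'): step: R->7, L=5; H->plug->D->R->G->L->G->refl->H->L'->A->R'->C->plug->C
Char 3 ('E'): step: R->0, L->6 (L advanced); E->plug->E->R->G->L->B->refl->E->L'->B->R'->G->plug->G
Char 4 ('F'): step: R->1, L=6; F->plug->F->R->A->L->D->refl->C->L'->E->R'->B->plug->B
Char 5 ('D'): step: R->2, L=6; D->plug->H->R->F->L->F->refl->A->L'->D->R'->A->plug->A
Char 6 ('D'): step: R->3, L=6; D->plug->H->R->C->L->H->refl->G->L'->H->R'->C->plug->C

C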